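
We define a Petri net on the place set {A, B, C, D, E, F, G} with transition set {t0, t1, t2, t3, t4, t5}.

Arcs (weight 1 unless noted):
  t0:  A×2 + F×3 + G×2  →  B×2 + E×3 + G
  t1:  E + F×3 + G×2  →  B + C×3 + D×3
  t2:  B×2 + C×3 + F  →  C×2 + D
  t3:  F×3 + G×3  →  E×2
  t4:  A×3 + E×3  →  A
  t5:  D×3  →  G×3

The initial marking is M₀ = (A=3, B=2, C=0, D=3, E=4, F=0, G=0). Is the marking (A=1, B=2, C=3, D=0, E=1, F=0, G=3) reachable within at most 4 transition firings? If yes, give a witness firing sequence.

NO — not reachable within 4 firings

depth 0: 1 marking
depth 1: 3 markings reached so far
depth 2: 4 markings reached so far
depth 3: 4 markings reached so far
(frontier empty at depth 3; search complete)
target is not among the 4 markings reachable within 4 steps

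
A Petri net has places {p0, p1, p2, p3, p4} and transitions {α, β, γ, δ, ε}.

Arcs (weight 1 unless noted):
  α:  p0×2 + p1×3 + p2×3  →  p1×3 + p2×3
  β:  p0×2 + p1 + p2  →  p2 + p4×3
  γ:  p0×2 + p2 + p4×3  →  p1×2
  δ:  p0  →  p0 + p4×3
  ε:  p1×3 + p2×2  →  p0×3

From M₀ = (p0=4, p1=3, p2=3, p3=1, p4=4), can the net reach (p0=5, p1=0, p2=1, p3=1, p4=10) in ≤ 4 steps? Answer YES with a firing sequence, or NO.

step 1: fire α:  (p0=4, p1=3, p2=3, p3=1, p4=4) → (p0=2, p1=3, p2=3, p3=1, p4=4)
step 2: fire δ:  (p0=2, p1=3, p2=3, p3=1, p4=4) → (p0=2, p1=3, p2=3, p3=1, p4=7)
step 3: fire δ:  (p0=2, p1=3, p2=3, p3=1, p4=7) → (p0=2, p1=3, p2=3, p3=1, p4=10)
step 4: fire ε:  (p0=2, p1=3, p2=3, p3=1, p4=10) → (p0=5, p1=0, p2=1, p3=1, p4=10)

YES — reachable via ⟨α, δ, δ, ε⟩ (4 firings)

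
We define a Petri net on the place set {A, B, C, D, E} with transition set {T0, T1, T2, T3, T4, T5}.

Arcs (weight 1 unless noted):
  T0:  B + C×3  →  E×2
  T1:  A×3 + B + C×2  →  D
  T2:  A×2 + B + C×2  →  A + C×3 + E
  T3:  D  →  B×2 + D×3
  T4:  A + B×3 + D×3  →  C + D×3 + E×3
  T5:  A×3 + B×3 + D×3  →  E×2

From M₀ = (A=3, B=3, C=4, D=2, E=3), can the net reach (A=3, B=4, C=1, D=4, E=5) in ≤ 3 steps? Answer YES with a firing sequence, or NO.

YES — reachable via ⟨T0, T3⟩ (2 firings)

step 1: fire T0:  (A=3, B=3, C=4, D=2, E=3) → (A=3, B=2, C=1, D=2, E=5)
step 2: fire T3:  (A=3, B=2, C=1, D=2, E=5) → (A=3, B=4, C=1, D=4, E=5)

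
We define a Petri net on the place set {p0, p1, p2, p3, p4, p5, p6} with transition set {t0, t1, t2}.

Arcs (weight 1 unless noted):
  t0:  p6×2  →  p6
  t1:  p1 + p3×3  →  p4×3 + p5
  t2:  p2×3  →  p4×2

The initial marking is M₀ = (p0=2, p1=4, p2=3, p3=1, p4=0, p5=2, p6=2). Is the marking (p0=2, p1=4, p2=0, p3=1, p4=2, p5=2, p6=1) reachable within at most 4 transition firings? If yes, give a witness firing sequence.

YES — reachable via ⟨t0, t2⟩ (2 firings)

step 1: fire t0:  (p0=2, p1=4, p2=3, p3=1, p4=0, p5=2, p6=2) → (p0=2, p1=4, p2=3, p3=1, p4=0, p5=2, p6=1)
step 2: fire t2:  (p0=2, p1=4, p2=3, p3=1, p4=0, p5=2, p6=1) → (p0=2, p1=4, p2=0, p3=1, p4=2, p5=2, p6=1)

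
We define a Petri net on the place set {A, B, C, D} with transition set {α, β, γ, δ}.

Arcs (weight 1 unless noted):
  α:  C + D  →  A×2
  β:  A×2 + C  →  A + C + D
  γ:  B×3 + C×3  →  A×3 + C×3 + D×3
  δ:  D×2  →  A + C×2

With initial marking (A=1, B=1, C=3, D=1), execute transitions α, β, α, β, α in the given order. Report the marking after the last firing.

step 1: fire α:  (A=1, B=1, C=3, D=1) → (A=3, B=1, C=2, D=0)
step 2: fire β:  (A=3, B=1, C=2, D=0) → (A=2, B=1, C=2, D=1)
step 3: fire α:  (A=2, B=1, C=2, D=1) → (A=4, B=1, C=1, D=0)
step 4: fire β:  (A=4, B=1, C=1, D=0) → (A=3, B=1, C=1, D=1)
step 5: fire α:  (A=3, B=1, C=1, D=1) → (A=5, B=1, C=0, D=0)

(A=5, B=1, C=0, D=0)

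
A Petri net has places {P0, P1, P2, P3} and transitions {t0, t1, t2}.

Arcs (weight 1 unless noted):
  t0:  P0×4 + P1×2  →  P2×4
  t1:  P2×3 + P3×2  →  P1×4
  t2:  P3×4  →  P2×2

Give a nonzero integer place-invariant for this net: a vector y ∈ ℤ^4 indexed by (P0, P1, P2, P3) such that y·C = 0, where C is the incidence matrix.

Incidence matrix C (rows=places, cols=transitions):
       t0   t1   t2
   P0  -4    0    0
   P1  -2    4    0
   P2   4   -3    2
   P3   0   -2   -4

Candidate y = [1, 2, 2, 1]; check y·C column-wise:
  col t0: 1·-4 + 2·-2 + 2·4 + 1·0 = 0
  col t1: 1·0 + 2·4 + 2·-3 + 1·-2 = 0
  col t2: 1·0 + 2·0 + 2·2 + 1·-4 = 0

y = (P0:1, P1:2, P2:2, P3:1)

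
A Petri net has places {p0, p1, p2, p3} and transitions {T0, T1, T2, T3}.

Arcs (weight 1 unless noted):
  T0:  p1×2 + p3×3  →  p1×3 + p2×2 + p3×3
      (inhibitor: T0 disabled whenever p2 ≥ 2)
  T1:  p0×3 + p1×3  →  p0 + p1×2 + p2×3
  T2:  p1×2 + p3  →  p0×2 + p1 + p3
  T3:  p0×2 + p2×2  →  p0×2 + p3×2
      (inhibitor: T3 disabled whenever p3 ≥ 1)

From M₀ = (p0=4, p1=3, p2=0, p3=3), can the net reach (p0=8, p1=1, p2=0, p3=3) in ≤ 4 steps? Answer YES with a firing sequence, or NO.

YES — reachable via ⟨T2, T2⟩ (2 firings)

step 1: fire T2:  (p0=4, p1=3, p2=0, p3=3) → (p0=6, p1=2, p2=0, p3=3)
step 2: fire T2:  (p0=6, p1=2, p2=0, p3=3) → (p0=8, p1=1, p2=0, p3=3)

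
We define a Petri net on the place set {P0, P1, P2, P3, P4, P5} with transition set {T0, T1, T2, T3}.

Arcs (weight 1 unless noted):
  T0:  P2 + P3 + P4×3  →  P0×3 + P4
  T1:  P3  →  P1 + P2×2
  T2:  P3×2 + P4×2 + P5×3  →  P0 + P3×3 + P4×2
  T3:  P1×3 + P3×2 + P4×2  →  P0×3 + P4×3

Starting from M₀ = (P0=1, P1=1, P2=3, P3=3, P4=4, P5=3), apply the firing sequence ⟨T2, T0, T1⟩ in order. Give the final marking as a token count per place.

step 1: fire T2:  (P0=1, P1=1, P2=3, P3=3, P4=4, P5=3) → (P0=2, P1=1, P2=3, P3=4, P4=4, P5=0)
step 2: fire T0:  (P0=2, P1=1, P2=3, P3=4, P4=4, P5=0) → (P0=5, P1=1, P2=2, P3=3, P4=2, P5=0)
step 3: fire T1:  (P0=5, P1=1, P2=2, P3=3, P4=2, P5=0) → (P0=5, P1=2, P2=4, P3=2, P4=2, P5=0)

(P0=5, P1=2, P2=4, P3=2, P4=2, P5=0)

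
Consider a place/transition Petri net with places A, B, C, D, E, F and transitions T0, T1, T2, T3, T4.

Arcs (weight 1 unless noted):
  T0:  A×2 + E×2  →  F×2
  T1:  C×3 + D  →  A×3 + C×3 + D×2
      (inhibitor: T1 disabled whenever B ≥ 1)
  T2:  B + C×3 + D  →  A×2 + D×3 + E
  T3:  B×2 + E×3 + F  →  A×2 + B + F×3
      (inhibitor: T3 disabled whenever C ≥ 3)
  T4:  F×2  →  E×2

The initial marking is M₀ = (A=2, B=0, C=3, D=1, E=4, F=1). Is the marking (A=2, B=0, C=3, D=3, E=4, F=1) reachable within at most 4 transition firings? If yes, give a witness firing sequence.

NO — not reachable within 4 firings

depth 0: 1 marking
depth 1: 3 markings reached so far
depth 2: 6 markings reached so far
depth 3: 10 markings reached so far
depth 4: 15 markings reached so far
target is not among the 15 markings reachable within 4 steps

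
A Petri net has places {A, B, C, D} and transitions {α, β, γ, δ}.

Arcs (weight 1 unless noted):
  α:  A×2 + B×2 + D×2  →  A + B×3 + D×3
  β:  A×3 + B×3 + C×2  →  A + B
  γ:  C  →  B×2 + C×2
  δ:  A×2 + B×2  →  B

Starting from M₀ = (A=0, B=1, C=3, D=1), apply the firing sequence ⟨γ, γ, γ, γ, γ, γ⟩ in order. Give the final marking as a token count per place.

(A=0, B=13, C=9, D=1)

step 1: fire γ:  (A=0, B=1, C=3, D=1) → (A=0, B=3, C=4, D=1)
step 2: fire γ:  (A=0, B=3, C=4, D=1) → (A=0, B=5, C=5, D=1)
step 3: fire γ:  (A=0, B=5, C=5, D=1) → (A=0, B=7, C=6, D=1)
step 4: fire γ:  (A=0, B=7, C=6, D=1) → (A=0, B=9, C=7, D=1)
step 5: fire γ:  (A=0, B=9, C=7, D=1) → (A=0, B=11, C=8, D=1)
step 6: fire γ:  (A=0, B=11, C=8, D=1) → (A=0, B=13, C=9, D=1)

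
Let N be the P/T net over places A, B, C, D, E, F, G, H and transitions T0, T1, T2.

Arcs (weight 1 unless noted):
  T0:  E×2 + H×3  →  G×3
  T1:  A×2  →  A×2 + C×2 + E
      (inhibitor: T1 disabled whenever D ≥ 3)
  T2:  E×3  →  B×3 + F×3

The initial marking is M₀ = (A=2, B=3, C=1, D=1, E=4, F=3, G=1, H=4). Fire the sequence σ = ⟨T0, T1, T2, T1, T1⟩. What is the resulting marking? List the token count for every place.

(A=2, B=6, C=7, D=1, E=2, F=6, G=4, H=1)

step 1: fire T0:  (A=2, B=3, C=1, D=1, E=4, F=3, G=1, H=4) → (A=2, B=3, C=1, D=1, E=2, F=3, G=4, H=1)
step 2: fire T1:  (A=2, B=3, C=1, D=1, E=2, F=3, G=4, H=1) → (A=2, B=3, C=3, D=1, E=3, F=3, G=4, H=1)
step 3: fire T2:  (A=2, B=3, C=3, D=1, E=3, F=3, G=4, H=1) → (A=2, B=6, C=3, D=1, E=0, F=6, G=4, H=1)
step 4: fire T1:  (A=2, B=6, C=3, D=1, E=0, F=6, G=4, H=1) → (A=2, B=6, C=5, D=1, E=1, F=6, G=4, H=1)
step 5: fire T1:  (A=2, B=6, C=5, D=1, E=1, F=6, G=4, H=1) → (A=2, B=6, C=7, D=1, E=2, F=6, G=4, H=1)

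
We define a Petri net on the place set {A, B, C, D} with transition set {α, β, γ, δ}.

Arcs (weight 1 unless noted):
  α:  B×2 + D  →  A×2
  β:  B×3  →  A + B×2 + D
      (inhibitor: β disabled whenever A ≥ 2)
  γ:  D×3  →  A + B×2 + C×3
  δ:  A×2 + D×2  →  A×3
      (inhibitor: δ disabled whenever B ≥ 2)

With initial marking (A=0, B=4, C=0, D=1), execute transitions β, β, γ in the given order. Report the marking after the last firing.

step 1: fire β:  (A=0, B=4, C=0, D=1) → (A=1, B=3, C=0, D=2)
step 2: fire β:  (A=1, B=3, C=0, D=2) → (A=2, B=2, C=0, D=3)
step 3: fire γ:  (A=2, B=2, C=0, D=3) → (A=3, B=4, C=3, D=0)

(A=3, B=4, C=3, D=0)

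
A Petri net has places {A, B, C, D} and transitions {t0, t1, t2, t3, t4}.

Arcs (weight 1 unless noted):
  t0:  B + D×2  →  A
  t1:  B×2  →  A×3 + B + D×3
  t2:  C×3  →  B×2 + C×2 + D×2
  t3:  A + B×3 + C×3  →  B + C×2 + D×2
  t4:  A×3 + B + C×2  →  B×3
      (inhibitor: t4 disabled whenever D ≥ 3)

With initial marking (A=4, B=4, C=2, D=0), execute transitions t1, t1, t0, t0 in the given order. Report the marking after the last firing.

(A=12, B=0, C=2, D=2)

step 1: fire t1:  (A=4, B=4, C=2, D=0) → (A=7, B=3, C=2, D=3)
step 2: fire t1:  (A=7, B=3, C=2, D=3) → (A=10, B=2, C=2, D=6)
step 3: fire t0:  (A=10, B=2, C=2, D=6) → (A=11, B=1, C=2, D=4)
step 4: fire t0:  (A=11, B=1, C=2, D=4) → (A=12, B=0, C=2, D=2)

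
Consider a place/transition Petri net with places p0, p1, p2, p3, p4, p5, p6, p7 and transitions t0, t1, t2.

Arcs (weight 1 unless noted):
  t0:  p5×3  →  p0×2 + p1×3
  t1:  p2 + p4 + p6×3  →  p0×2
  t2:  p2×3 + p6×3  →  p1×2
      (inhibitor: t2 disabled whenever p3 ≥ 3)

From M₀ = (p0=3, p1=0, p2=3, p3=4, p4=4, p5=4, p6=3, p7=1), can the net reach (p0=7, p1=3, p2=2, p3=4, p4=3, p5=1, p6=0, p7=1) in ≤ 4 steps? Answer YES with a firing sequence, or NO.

step 1: fire t0:  (p0=3, p1=0, p2=3, p3=4, p4=4, p5=4, p6=3, p7=1) → (p0=5, p1=3, p2=3, p3=4, p4=4, p5=1, p6=3, p7=1)
step 2: fire t1:  (p0=5, p1=3, p2=3, p3=4, p4=4, p5=1, p6=3, p7=1) → (p0=7, p1=3, p2=2, p3=4, p4=3, p5=1, p6=0, p7=1)

YES — reachable via ⟨t0, t1⟩ (2 firings)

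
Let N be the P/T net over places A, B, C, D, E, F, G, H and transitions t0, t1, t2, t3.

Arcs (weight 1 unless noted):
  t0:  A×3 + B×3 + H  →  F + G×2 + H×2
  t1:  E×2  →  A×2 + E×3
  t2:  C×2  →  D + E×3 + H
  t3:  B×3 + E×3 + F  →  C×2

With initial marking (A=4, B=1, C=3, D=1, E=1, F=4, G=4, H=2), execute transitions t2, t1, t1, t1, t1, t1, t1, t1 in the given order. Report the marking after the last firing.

step 1: fire t2:  (A=4, B=1, C=3, D=1, E=1, F=4, G=4, H=2) → (A=4, B=1, C=1, D=2, E=4, F=4, G=4, H=3)
step 2: fire t1:  (A=4, B=1, C=1, D=2, E=4, F=4, G=4, H=3) → (A=6, B=1, C=1, D=2, E=5, F=4, G=4, H=3)
step 3: fire t1:  (A=6, B=1, C=1, D=2, E=5, F=4, G=4, H=3) → (A=8, B=1, C=1, D=2, E=6, F=4, G=4, H=3)
step 4: fire t1:  (A=8, B=1, C=1, D=2, E=6, F=4, G=4, H=3) → (A=10, B=1, C=1, D=2, E=7, F=4, G=4, H=3)
step 5: fire t1:  (A=10, B=1, C=1, D=2, E=7, F=4, G=4, H=3) → (A=12, B=1, C=1, D=2, E=8, F=4, G=4, H=3)
step 6: fire t1:  (A=12, B=1, C=1, D=2, E=8, F=4, G=4, H=3) → (A=14, B=1, C=1, D=2, E=9, F=4, G=4, H=3)
step 7: fire t1:  (A=14, B=1, C=1, D=2, E=9, F=4, G=4, H=3) → (A=16, B=1, C=1, D=2, E=10, F=4, G=4, H=3)
step 8: fire t1:  (A=16, B=1, C=1, D=2, E=10, F=4, G=4, H=3) → (A=18, B=1, C=1, D=2, E=11, F=4, G=4, H=3)

(A=18, B=1, C=1, D=2, E=11, F=4, G=4, H=3)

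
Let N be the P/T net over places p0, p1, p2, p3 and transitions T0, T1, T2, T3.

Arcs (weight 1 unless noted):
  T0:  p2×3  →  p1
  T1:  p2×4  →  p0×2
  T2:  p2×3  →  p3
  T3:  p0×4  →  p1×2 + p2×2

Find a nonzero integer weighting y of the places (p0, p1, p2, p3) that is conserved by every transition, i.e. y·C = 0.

y = (p0:2, p1:3, p2:1, p3:3)

Incidence matrix C (rows=places, cols=transitions):
       T0   T1   T2   T3
   p0   0    2    0   -4
   p1   1    0    0    2
   p2  -3   -4   -3    2
   p3   0    0    1    0

Candidate y = [2, 3, 1, 3]; check y·C column-wise:
  col T0: 2·0 + 3·1 + 1·-3 + 3·0 = 0
  col T1: 2·2 + 3·0 + 1·-4 + 3·0 = 0
  col T2: 2·0 + 3·0 + 1·-3 + 3·1 = 0
  col T3: 2·-4 + 3·2 + 1·2 + 3·0 = 0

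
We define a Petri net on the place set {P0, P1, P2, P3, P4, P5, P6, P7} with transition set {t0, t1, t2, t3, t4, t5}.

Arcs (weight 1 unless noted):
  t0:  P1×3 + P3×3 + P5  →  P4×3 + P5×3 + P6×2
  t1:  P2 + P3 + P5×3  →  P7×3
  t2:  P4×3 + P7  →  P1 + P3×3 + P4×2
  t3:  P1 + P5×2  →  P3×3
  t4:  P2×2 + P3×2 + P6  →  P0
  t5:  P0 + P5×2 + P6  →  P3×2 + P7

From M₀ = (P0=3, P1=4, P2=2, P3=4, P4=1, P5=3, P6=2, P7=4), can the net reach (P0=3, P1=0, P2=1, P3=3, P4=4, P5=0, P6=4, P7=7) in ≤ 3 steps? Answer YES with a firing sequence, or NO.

step 1: fire t0:  (P0=3, P1=4, P2=2, P3=4, P4=1, P5=3, P6=2, P7=4) → (P0=3, P1=1, P2=2, P3=1, P4=4, P5=5, P6=4, P7=4)
step 2: fire t1:  (P0=3, P1=1, P2=2, P3=1, P4=4, P5=5, P6=4, P7=4) → (P0=3, P1=1, P2=1, P3=0, P4=4, P5=2, P6=4, P7=7)
step 3: fire t3:  (P0=3, P1=1, P2=1, P3=0, P4=4, P5=2, P6=4, P7=7) → (P0=3, P1=0, P2=1, P3=3, P4=4, P5=0, P6=4, P7=7)

YES — reachable via ⟨t0, t1, t3⟩ (3 firings)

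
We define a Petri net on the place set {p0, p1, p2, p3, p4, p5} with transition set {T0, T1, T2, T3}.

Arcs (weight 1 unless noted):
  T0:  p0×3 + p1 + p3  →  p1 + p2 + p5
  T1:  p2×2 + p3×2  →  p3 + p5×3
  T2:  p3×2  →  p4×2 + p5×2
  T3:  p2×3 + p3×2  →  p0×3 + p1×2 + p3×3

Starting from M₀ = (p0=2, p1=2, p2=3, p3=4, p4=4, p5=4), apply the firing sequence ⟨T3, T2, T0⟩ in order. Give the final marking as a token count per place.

step 1: fire T3:  (p0=2, p1=2, p2=3, p3=4, p4=4, p5=4) → (p0=5, p1=4, p2=0, p3=5, p4=4, p5=4)
step 2: fire T2:  (p0=5, p1=4, p2=0, p3=5, p4=4, p5=4) → (p0=5, p1=4, p2=0, p3=3, p4=6, p5=6)
step 3: fire T0:  (p0=5, p1=4, p2=0, p3=3, p4=6, p5=6) → (p0=2, p1=4, p2=1, p3=2, p4=6, p5=7)

(p0=2, p1=4, p2=1, p3=2, p4=6, p5=7)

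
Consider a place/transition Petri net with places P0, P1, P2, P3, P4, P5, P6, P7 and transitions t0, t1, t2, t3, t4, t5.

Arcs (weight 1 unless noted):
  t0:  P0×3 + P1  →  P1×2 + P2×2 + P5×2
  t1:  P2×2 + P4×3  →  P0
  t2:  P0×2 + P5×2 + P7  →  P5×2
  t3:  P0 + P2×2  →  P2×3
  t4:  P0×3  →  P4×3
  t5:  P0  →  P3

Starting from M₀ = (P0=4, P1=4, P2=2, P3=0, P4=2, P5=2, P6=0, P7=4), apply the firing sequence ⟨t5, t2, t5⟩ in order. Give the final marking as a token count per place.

step 1: fire t5:  (P0=4, P1=4, P2=2, P3=0, P4=2, P5=2, P6=0, P7=4) → (P0=3, P1=4, P2=2, P3=1, P4=2, P5=2, P6=0, P7=4)
step 2: fire t2:  (P0=3, P1=4, P2=2, P3=1, P4=2, P5=2, P6=0, P7=4) → (P0=1, P1=4, P2=2, P3=1, P4=2, P5=2, P6=0, P7=3)
step 3: fire t5:  (P0=1, P1=4, P2=2, P3=1, P4=2, P5=2, P6=0, P7=3) → (P0=0, P1=4, P2=2, P3=2, P4=2, P5=2, P6=0, P7=3)

(P0=0, P1=4, P2=2, P3=2, P4=2, P5=2, P6=0, P7=3)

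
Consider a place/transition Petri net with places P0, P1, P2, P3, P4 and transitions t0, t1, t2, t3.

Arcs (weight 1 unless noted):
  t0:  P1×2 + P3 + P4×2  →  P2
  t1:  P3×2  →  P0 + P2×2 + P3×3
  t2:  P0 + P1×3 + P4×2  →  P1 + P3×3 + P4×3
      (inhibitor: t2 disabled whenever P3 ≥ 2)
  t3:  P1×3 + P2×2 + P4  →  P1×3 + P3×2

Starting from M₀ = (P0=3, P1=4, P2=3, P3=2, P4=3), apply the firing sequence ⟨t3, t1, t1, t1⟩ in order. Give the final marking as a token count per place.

(P0=6, P1=4, P2=7, P3=7, P4=2)

step 1: fire t3:  (P0=3, P1=4, P2=3, P3=2, P4=3) → (P0=3, P1=4, P2=1, P3=4, P4=2)
step 2: fire t1:  (P0=3, P1=4, P2=1, P3=4, P4=2) → (P0=4, P1=4, P2=3, P3=5, P4=2)
step 3: fire t1:  (P0=4, P1=4, P2=3, P3=5, P4=2) → (P0=5, P1=4, P2=5, P3=6, P4=2)
step 4: fire t1:  (P0=5, P1=4, P2=5, P3=6, P4=2) → (P0=6, P1=4, P2=7, P3=7, P4=2)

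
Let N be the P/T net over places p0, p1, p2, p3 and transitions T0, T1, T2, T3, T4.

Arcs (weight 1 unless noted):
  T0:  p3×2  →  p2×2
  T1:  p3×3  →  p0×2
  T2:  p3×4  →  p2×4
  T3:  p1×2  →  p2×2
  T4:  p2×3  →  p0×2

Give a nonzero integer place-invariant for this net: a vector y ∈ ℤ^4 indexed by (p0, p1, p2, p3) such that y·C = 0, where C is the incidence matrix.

y = (p0:3, p1:2, p2:2, p3:2)

Incidence matrix C (rows=places, cols=transitions):
       T0   T1   T2   T3   T4
   p0   0    2    0    0    2
   p1   0    0    0   -2    0
   p2   2    0    4    2   -3
   p3  -2   -3   -4    0    0

Candidate y = [3, 2, 2, 2]; check y·C column-wise:
  col T0: 3·0 + 2·0 + 2·2 + 2·-2 = 0
  col T1: 3·2 + 2·0 + 2·0 + 2·-3 = 0
  col T2: 3·0 + 2·0 + 2·4 + 2·-4 = 0
  col T3: 3·0 + 2·-2 + 2·2 + 2·0 = 0
  col T4: 3·2 + 2·0 + 2·-3 + 2·0 = 0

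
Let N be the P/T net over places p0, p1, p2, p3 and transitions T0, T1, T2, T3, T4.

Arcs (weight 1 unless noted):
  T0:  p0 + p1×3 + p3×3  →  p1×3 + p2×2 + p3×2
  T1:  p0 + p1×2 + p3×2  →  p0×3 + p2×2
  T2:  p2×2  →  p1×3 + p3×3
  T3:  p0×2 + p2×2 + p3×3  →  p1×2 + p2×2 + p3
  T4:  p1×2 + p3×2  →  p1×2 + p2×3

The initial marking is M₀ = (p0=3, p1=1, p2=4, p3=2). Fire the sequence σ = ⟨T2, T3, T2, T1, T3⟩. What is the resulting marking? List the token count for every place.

step 1: fire T2:  (p0=3, p1=1, p2=4, p3=2) → (p0=3, p1=4, p2=2, p3=5)
step 2: fire T3:  (p0=3, p1=4, p2=2, p3=5) → (p0=1, p1=6, p2=2, p3=3)
step 3: fire T2:  (p0=1, p1=6, p2=2, p3=3) → (p0=1, p1=9, p2=0, p3=6)
step 4: fire T1:  (p0=1, p1=9, p2=0, p3=6) → (p0=3, p1=7, p2=2, p3=4)
step 5: fire T3:  (p0=3, p1=7, p2=2, p3=4) → (p0=1, p1=9, p2=2, p3=2)

(p0=1, p1=9, p2=2, p3=2)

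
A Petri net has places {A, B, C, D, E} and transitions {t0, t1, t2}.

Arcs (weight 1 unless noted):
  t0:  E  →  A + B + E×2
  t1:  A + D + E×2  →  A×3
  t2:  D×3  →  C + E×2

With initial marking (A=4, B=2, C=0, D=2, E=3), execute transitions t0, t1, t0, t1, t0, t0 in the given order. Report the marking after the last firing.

(A=12, B=6, C=0, D=0, E=3)

step 1: fire t0:  (A=4, B=2, C=0, D=2, E=3) → (A=5, B=3, C=0, D=2, E=4)
step 2: fire t1:  (A=5, B=3, C=0, D=2, E=4) → (A=7, B=3, C=0, D=1, E=2)
step 3: fire t0:  (A=7, B=3, C=0, D=1, E=2) → (A=8, B=4, C=0, D=1, E=3)
step 4: fire t1:  (A=8, B=4, C=0, D=1, E=3) → (A=10, B=4, C=0, D=0, E=1)
step 5: fire t0:  (A=10, B=4, C=0, D=0, E=1) → (A=11, B=5, C=0, D=0, E=2)
step 6: fire t0:  (A=11, B=5, C=0, D=0, E=2) → (A=12, B=6, C=0, D=0, E=3)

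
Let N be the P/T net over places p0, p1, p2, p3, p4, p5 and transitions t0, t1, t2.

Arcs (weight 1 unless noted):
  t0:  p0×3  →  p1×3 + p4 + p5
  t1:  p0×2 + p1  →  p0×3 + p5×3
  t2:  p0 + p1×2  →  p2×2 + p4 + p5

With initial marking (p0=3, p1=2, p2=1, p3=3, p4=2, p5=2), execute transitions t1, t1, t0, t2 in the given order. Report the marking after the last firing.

(p0=1, p1=1, p2=3, p3=3, p4=4, p5=10)

step 1: fire t1:  (p0=3, p1=2, p2=1, p3=3, p4=2, p5=2) → (p0=4, p1=1, p2=1, p3=3, p4=2, p5=5)
step 2: fire t1:  (p0=4, p1=1, p2=1, p3=3, p4=2, p5=5) → (p0=5, p1=0, p2=1, p3=3, p4=2, p5=8)
step 3: fire t0:  (p0=5, p1=0, p2=1, p3=3, p4=2, p5=8) → (p0=2, p1=3, p2=1, p3=3, p4=3, p5=9)
step 4: fire t2:  (p0=2, p1=3, p2=1, p3=3, p4=3, p5=9) → (p0=1, p1=1, p2=3, p3=3, p4=4, p5=10)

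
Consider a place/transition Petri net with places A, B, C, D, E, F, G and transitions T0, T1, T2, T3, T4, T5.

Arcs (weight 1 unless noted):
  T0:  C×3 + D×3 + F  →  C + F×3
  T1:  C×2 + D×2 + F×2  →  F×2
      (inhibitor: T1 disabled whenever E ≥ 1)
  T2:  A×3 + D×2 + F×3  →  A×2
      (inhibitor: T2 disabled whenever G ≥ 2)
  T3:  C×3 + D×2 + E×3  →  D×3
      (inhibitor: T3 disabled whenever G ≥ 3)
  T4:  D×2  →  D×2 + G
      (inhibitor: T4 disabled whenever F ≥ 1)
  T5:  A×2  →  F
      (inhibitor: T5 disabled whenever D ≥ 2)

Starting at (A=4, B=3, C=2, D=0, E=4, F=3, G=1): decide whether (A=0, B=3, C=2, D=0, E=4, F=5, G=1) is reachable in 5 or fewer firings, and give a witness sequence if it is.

YES — reachable via ⟨T5, T5⟩ (2 firings)

step 1: fire T5:  (A=4, B=3, C=2, D=0, E=4, F=3, G=1) → (A=2, B=3, C=2, D=0, E=4, F=4, G=1)
step 2: fire T5:  (A=2, B=3, C=2, D=0, E=4, F=4, G=1) → (A=0, B=3, C=2, D=0, E=4, F=5, G=1)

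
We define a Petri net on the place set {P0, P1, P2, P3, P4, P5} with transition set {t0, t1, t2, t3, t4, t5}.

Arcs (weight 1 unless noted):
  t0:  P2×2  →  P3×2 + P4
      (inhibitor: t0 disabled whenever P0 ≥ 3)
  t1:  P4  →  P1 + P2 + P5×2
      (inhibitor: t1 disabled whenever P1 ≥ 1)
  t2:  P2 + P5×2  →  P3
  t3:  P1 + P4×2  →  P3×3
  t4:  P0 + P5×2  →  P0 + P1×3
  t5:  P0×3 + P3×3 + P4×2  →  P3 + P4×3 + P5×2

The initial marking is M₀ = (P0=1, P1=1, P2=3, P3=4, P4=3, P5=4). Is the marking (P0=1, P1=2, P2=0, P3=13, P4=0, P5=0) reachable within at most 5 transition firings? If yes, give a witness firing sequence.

step 1: fire t0:  (P0=1, P1=1, P2=3, P3=4, P4=3, P5=4) → (P0=1, P1=1, P2=1, P3=6, P4=4, P5=4)
step 2: fire t2:  (P0=1, P1=1, P2=1, P3=6, P4=4, P5=4) → (P0=1, P1=1, P2=0, P3=7, P4=4, P5=2)
step 3: fire t3:  (P0=1, P1=1, P2=0, P3=7, P4=4, P5=2) → (P0=1, P1=0, P2=0, P3=10, P4=2, P5=2)
step 4: fire t4:  (P0=1, P1=0, P2=0, P3=10, P4=2, P5=2) → (P0=1, P1=3, P2=0, P3=10, P4=2, P5=0)
step 5: fire t3:  (P0=1, P1=3, P2=0, P3=10, P4=2, P5=0) → (P0=1, P1=2, P2=0, P3=13, P4=0, P5=0)

YES — reachable via ⟨t0, t2, t3, t4, t3⟩ (5 firings)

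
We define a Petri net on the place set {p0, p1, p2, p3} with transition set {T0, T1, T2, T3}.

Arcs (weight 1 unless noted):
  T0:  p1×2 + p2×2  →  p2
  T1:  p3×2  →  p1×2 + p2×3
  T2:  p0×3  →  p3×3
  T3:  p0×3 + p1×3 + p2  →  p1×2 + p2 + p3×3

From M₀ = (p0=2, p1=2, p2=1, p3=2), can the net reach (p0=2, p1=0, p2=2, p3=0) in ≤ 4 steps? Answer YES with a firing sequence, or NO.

YES — reachable via ⟨T1, T0, T0⟩ (3 firings)

step 1: fire T1:  (p0=2, p1=2, p2=1, p3=2) → (p0=2, p1=4, p2=4, p3=0)
step 2: fire T0:  (p0=2, p1=4, p2=4, p3=0) → (p0=2, p1=2, p2=3, p3=0)
step 3: fire T0:  (p0=2, p1=2, p2=3, p3=0) → (p0=2, p1=0, p2=2, p3=0)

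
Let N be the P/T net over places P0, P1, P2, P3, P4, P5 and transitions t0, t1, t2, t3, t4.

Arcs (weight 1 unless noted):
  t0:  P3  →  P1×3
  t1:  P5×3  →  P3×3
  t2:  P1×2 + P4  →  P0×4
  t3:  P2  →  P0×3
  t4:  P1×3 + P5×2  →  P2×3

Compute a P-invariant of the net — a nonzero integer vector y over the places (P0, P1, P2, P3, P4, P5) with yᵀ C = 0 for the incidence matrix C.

y = (P0:1, P1:1, P2:3, P3:3, P4:2, P5:3)

Incidence matrix C (rows=places, cols=transitions):
       t0   t1   t2   t3   t4
   P0   0    0    4    3    0
   P1   3    0   -2    0   -3
   P2   0    0    0   -1    3
   P3  -1    3    0    0    0
   P4   0    0   -1    0    0
   P5   0   -3    0    0   -2

Candidate y = [1, 1, 3, 3, 2, 3]; check y·C column-wise:
  col t0: 1·0 + 1·3 + 3·0 + 3·-1 + 2·0 + 3·0 = 0
  col t1: 1·0 + 1·0 + 3·0 + 3·3 + 2·0 + 3·-3 = 0
  col t2: 1·4 + 1·-2 + 3·0 + 3·0 + 2·-1 + 3·0 = 0
  col t3: 1·3 + 1·0 + 3·-1 + 3·0 + 2·0 + 3·0 = 0
  col t4: 1·0 + 1·-3 + 3·3 + 3·0 + 2·0 + 3·-2 = 0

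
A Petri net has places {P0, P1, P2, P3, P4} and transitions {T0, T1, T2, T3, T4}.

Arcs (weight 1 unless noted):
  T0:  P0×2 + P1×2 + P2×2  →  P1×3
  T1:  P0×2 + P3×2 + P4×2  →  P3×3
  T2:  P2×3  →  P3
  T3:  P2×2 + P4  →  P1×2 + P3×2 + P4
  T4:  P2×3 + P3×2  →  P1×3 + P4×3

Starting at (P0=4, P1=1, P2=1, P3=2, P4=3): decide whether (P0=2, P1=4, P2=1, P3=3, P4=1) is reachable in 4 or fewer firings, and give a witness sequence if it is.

depth 0: 1 marking
depth 1: 2 markings reached so far
depth 2: 2 markings reached so far
(frontier empty at depth 2; search complete)
target is not among the 2 markings reachable within 4 steps

NO — not reachable within 4 firings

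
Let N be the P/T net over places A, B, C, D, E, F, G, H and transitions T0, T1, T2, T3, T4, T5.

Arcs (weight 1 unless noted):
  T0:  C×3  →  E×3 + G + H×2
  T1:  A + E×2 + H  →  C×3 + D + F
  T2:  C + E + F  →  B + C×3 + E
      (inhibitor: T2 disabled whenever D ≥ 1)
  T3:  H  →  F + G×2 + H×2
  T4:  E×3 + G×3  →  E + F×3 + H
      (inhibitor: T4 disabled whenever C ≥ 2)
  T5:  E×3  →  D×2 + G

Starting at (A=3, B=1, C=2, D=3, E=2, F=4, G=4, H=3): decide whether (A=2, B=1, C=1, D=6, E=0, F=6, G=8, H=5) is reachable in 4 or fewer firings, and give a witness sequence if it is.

NO — not reachable within 4 firings

depth 0: 1 marking
depth 1: 3 markings reached so far
depth 2: 6 markings reached so far
depth 3: 11 markings reached so far
depth 4: 17 markings reached so far
target is not among the 17 markings reachable within 4 steps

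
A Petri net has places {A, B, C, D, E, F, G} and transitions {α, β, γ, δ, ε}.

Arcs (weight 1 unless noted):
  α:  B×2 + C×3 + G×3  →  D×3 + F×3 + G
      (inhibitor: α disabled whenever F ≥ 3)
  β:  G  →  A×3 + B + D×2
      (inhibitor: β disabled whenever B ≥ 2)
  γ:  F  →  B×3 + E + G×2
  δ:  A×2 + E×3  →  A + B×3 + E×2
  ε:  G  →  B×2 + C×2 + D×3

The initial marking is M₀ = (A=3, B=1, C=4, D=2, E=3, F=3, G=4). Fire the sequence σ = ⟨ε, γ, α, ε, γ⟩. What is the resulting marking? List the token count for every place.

(A=3, B=9, C=5, D=11, E=5, F=4, G=4)

step 1: fire ε:  (A=3, B=1, C=4, D=2, E=3, F=3, G=4) → (A=3, B=3, C=6, D=5, E=3, F=3, G=3)
step 2: fire γ:  (A=3, B=3, C=6, D=5, E=3, F=3, G=3) → (A=3, B=6, C=6, D=5, E=4, F=2, G=5)
step 3: fire α:  (A=3, B=6, C=6, D=5, E=4, F=2, G=5) → (A=3, B=4, C=3, D=8, E=4, F=5, G=3)
step 4: fire ε:  (A=3, B=4, C=3, D=8, E=4, F=5, G=3) → (A=3, B=6, C=5, D=11, E=4, F=5, G=2)
step 5: fire γ:  (A=3, B=6, C=5, D=11, E=4, F=5, G=2) → (A=3, B=9, C=5, D=11, E=5, F=4, G=4)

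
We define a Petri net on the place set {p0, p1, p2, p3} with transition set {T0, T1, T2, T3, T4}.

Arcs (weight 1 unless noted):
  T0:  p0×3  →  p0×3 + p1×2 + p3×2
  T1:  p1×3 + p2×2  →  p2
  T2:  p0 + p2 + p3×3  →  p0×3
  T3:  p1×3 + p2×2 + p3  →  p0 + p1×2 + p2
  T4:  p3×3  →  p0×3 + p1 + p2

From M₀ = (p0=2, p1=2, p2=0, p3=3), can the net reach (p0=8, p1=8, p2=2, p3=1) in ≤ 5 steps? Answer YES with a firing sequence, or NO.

step 1: fire T4:  (p0=2, p1=2, p2=0, p3=3) → (p0=5, p1=3, p2=1, p3=0)
step 2: fire T0:  (p0=5, p1=3, p2=1, p3=0) → (p0=5, p1=5, p2=1, p3=2)
step 3: fire T0:  (p0=5, p1=5, p2=1, p3=2) → (p0=5, p1=7, p2=1, p3=4)
step 4: fire T4:  (p0=5, p1=7, p2=1, p3=4) → (p0=8, p1=8, p2=2, p3=1)

YES — reachable via ⟨T4, T0, T0, T4⟩ (4 firings)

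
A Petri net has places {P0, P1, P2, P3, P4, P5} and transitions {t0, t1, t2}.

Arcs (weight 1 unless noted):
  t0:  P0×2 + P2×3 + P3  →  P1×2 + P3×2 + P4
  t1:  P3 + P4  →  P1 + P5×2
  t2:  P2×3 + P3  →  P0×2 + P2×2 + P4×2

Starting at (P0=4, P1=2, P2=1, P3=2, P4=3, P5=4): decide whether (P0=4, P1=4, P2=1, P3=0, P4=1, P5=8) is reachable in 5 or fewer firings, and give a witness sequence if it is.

YES — reachable via ⟨t1, t1⟩ (2 firings)

step 1: fire t1:  (P0=4, P1=2, P2=1, P3=2, P4=3, P5=4) → (P0=4, P1=3, P2=1, P3=1, P4=2, P5=6)
step 2: fire t1:  (P0=4, P1=3, P2=1, P3=1, P4=2, P5=6) → (P0=4, P1=4, P2=1, P3=0, P4=1, P5=8)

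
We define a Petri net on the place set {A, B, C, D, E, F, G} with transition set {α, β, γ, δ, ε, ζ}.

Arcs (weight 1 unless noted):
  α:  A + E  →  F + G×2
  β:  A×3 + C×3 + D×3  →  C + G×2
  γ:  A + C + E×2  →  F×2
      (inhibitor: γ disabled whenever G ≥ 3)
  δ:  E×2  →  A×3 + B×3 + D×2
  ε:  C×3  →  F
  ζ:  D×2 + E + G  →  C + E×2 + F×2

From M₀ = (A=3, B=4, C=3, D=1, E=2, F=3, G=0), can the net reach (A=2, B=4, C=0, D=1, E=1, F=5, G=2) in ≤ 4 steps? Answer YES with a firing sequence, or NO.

YES — reachable via ⟨α, ε⟩ (2 firings)

step 1: fire α:  (A=3, B=4, C=3, D=1, E=2, F=3, G=0) → (A=2, B=4, C=3, D=1, E=1, F=4, G=2)
step 2: fire ε:  (A=2, B=4, C=3, D=1, E=1, F=4, G=2) → (A=2, B=4, C=0, D=1, E=1, F=5, G=2)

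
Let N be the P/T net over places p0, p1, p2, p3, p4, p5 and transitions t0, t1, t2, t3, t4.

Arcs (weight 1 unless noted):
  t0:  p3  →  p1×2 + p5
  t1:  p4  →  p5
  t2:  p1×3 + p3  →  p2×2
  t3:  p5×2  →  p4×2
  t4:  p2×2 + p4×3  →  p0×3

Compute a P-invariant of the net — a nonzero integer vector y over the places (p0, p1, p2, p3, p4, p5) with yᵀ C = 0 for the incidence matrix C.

Incidence matrix C (rows=places, cols=transitions):
       t0   t1   t2   t3   t4
   p0   0    0    0    0    3
   p1   2    0   -3    0    0
   p2   0    0    2    0   -2
   p3  -1    0   -1    0    0
   p4   0   -1    0    2   -3
   p5   1    1    0   -2    0

Candidate y = [10, 6, 15, 12, 0, 0]; check y·C column-wise:
  col t0: 10·0 + 6·2 + 15·0 + 12·-1 + 0·1 = 0
  col t1: 10·0 + 6·0 + 15·0 + 12·0 + 0·-1 + 0·1 = 0
  col t2: 10·0 + 6·-3 + 15·2 + 12·-1 = 0
  col t3: 10·0 + 6·0 + 15·0 + 12·0 + 0·2 + 0·-2 = 0
  col t4: 10·3 + 6·0 + 15·-2 + 12·0 + 0·-3 = 0

y = (p0:10, p1:6, p2:15, p3:12, p4:0, p5:0)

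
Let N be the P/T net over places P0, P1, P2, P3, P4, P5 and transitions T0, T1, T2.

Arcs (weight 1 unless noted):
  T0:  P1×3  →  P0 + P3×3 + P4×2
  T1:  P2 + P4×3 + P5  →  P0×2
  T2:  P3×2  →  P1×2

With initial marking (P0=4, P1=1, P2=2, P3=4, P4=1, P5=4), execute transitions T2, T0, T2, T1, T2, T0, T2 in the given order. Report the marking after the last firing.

step 1: fire T2:  (P0=4, P1=1, P2=2, P3=4, P4=1, P5=4) → (P0=4, P1=3, P2=2, P3=2, P4=1, P5=4)
step 2: fire T0:  (P0=4, P1=3, P2=2, P3=2, P4=1, P5=4) → (P0=5, P1=0, P2=2, P3=5, P4=3, P5=4)
step 3: fire T2:  (P0=5, P1=0, P2=2, P3=5, P4=3, P5=4) → (P0=5, P1=2, P2=2, P3=3, P4=3, P5=4)
step 4: fire T1:  (P0=5, P1=2, P2=2, P3=3, P4=3, P5=4) → (P0=7, P1=2, P2=1, P3=3, P4=0, P5=3)
step 5: fire T2:  (P0=7, P1=2, P2=1, P3=3, P4=0, P5=3) → (P0=7, P1=4, P2=1, P3=1, P4=0, P5=3)
step 6: fire T0:  (P0=7, P1=4, P2=1, P3=1, P4=0, P5=3) → (P0=8, P1=1, P2=1, P3=4, P4=2, P5=3)
step 7: fire T2:  (P0=8, P1=1, P2=1, P3=4, P4=2, P5=3) → (P0=8, P1=3, P2=1, P3=2, P4=2, P5=3)

(P0=8, P1=3, P2=1, P3=2, P4=2, P5=3)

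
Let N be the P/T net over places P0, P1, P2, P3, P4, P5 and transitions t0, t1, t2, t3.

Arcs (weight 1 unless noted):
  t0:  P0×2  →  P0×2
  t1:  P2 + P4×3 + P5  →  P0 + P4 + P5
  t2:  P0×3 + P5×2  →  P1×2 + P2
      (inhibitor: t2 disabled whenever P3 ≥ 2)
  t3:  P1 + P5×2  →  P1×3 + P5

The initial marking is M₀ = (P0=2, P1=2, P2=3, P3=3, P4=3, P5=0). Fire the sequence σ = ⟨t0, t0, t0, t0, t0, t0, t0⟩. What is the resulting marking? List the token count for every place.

(P0=2, P1=2, P2=3, P3=3, P4=3, P5=0)

step 1: fire t0:  (P0=2, P1=2, P2=3, P3=3, P4=3, P5=0) → (P0=2, P1=2, P2=3, P3=3, P4=3, P5=0)
step 2: fire t0:  (P0=2, P1=2, P2=3, P3=3, P4=3, P5=0) → (P0=2, P1=2, P2=3, P3=3, P4=3, P5=0)
step 3: fire t0:  (P0=2, P1=2, P2=3, P3=3, P4=3, P5=0) → (P0=2, P1=2, P2=3, P3=3, P4=3, P5=0)
step 4: fire t0:  (P0=2, P1=2, P2=3, P3=3, P4=3, P5=0) → (P0=2, P1=2, P2=3, P3=3, P4=3, P5=0)
step 5: fire t0:  (P0=2, P1=2, P2=3, P3=3, P4=3, P5=0) → (P0=2, P1=2, P2=3, P3=3, P4=3, P5=0)
step 6: fire t0:  (P0=2, P1=2, P2=3, P3=3, P4=3, P5=0) → (P0=2, P1=2, P2=3, P3=3, P4=3, P5=0)
step 7: fire t0:  (P0=2, P1=2, P2=3, P3=3, P4=3, P5=0) → (P0=2, P1=2, P2=3, P3=3, P4=3, P5=0)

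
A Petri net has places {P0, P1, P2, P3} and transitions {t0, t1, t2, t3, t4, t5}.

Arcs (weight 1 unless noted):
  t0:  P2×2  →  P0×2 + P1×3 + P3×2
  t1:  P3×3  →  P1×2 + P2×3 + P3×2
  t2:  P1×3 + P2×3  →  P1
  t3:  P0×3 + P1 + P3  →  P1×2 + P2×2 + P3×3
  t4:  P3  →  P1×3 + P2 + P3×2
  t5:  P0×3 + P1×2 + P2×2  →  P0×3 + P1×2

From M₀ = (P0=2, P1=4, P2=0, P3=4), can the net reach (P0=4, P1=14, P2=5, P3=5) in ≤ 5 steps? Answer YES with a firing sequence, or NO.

YES — reachable via ⟨t1, t0, t1, t4⟩ (4 firings)

step 1: fire t1:  (P0=2, P1=4, P2=0, P3=4) → (P0=2, P1=6, P2=3, P3=3)
step 2: fire t0:  (P0=2, P1=6, P2=3, P3=3) → (P0=4, P1=9, P2=1, P3=5)
step 3: fire t1:  (P0=4, P1=9, P2=1, P3=5) → (P0=4, P1=11, P2=4, P3=4)
step 4: fire t4:  (P0=4, P1=11, P2=4, P3=4) → (P0=4, P1=14, P2=5, P3=5)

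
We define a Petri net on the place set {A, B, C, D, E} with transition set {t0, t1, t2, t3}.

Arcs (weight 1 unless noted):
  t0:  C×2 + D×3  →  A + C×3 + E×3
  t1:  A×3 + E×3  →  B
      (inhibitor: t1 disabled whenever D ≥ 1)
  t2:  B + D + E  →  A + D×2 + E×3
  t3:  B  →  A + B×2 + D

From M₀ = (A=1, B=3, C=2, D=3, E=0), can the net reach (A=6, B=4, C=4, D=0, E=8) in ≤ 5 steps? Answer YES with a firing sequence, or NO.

YES — reachable via ⟨t0, t3, t2, t3, t0⟩ (5 firings)

step 1: fire t0:  (A=1, B=3, C=2, D=3, E=0) → (A=2, B=3, C=3, D=0, E=3)
step 2: fire t3:  (A=2, B=3, C=3, D=0, E=3) → (A=3, B=4, C=3, D=1, E=3)
step 3: fire t2:  (A=3, B=4, C=3, D=1, E=3) → (A=4, B=3, C=3, D=2, E=5)
step 4: fire t3:  (A=4, B=3, C=3, D=2, E=5) → (A=5, B=4, C=3, D=3, E=5)
step 5: fire t0:  (A=5, B=4, C=3, D=3, E=5) → (A=6, B=4, C=4, D=0, E=8)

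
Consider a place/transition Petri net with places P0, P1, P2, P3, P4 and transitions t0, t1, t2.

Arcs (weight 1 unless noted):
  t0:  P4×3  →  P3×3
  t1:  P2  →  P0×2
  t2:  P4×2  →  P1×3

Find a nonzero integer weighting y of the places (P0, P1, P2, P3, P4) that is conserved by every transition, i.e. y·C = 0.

y = (P0:1, P1:0, P2:2, P3:0, P4:0)

Incidence matrix C (rows=places, cols=transitions):
       t0   t1   t2
   P0   0    2    0
   P1   0    0    3
   P2   0   -1    0
   P3   3    0    0
   P4  -3    0   -2

Candidate y = [1, 0, 2, 0, 0]; check y·C column-wise:
  col t0: 1·0 + 2·0 + 0·3 + 0·-3 = 0
  col t1: 1·2 + 2·-1 = 0
  col t2: 1·0 + 0·3 + 2·0 + 0·-2 = 0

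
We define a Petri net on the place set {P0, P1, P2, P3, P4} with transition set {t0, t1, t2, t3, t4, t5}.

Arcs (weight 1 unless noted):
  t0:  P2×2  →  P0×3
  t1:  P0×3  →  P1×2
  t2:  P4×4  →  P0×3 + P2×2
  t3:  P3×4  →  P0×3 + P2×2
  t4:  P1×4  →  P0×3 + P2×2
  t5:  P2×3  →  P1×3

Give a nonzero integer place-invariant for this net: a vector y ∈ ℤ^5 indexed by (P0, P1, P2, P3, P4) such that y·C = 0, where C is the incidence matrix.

Incidence matrix C (rows=places, cols=transitions):
       t0   t1   t2   t3   t4   t5
   P0   3   -3    3    3    3    0
   P1   0    2    0    0   -4    3
   P2  -2    0    2    2    2   -3
   P3   0    0    0   -4    0    0
   P4   0    0   -4    0    0    0

Candidate y = [2, 3, 3, 3, 3]; check y·C column-wise:
  col t0: 2·3 + 3·0 + 3·-2 + 3·0 + 3·0 = 0
  col t1: 2·-3 + 3·2 + 3·0 + 3·0 + 3·0 = 0
  col t2: 2·3 + 3·0 + 3·2 + 3·0 + 3·-4 = 0
  col t3: 2·3 + 3·0 + 3·2 + 3·-4 + 3·0 = 0
  col t4: 2·3 + 3·-4 + 3·2 + 3·0 + 3·0 = 0
  col t5: 2·0 + 3·3 + 3·-3 + 3·0 + 3·0 = 0

y = (P0:2, P1:3, P2:3, P3:3, P4:3)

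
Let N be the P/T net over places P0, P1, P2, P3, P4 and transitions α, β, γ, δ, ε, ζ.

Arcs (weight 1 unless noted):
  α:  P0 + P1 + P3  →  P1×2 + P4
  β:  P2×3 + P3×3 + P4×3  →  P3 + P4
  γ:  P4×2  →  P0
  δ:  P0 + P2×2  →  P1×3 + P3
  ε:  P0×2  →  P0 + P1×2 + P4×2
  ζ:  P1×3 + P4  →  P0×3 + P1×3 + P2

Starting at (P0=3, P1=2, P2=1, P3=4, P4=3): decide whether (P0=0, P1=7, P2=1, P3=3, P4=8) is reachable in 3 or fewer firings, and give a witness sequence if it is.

step 1: fire ε:  (P0=3, P1=2, P2=1, P3=4, P4=3) → (P0=2, P1=4, P2=1, P3=4, P4=5)
step 2: fire ε:  (P0=2, P1=4, P2=1, P3=4, P4=5) → (P0=1, P1=6, P2=1, P3=4, P4=7)
step 3: fire α:  (P0=1, P1=6, P2=1, P3=4, P4=7) → (P0=0, P1=7, P2=1, P3=3, P4=8)

YES — reachable via ⟨ε, ε, α⟩ (3 firings)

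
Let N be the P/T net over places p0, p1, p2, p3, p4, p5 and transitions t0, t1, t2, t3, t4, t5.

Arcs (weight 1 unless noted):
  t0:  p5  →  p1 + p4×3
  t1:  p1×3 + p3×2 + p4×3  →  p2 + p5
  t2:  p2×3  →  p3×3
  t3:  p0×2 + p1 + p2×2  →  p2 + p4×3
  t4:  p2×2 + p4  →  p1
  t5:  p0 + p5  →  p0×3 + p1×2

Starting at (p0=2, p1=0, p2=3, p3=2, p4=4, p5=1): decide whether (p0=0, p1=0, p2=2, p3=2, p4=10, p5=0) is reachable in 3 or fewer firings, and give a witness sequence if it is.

YES — reachable via ⟨t0, t3⟩ (2 firings)

step 1: fire t0:  (p0=2, p1=0, p2=3, p3=2, p4=4, p5=1) → (p0=2, p1=1, p2=3, p3=2, p4=7, p5=0)
step 2: fire t3:  (p0=2, p1=1, p2=3, p3=2, p4=7, p5=0) → (p0=0, p1=0, p2=2, p3=2, p4=10, p5=0)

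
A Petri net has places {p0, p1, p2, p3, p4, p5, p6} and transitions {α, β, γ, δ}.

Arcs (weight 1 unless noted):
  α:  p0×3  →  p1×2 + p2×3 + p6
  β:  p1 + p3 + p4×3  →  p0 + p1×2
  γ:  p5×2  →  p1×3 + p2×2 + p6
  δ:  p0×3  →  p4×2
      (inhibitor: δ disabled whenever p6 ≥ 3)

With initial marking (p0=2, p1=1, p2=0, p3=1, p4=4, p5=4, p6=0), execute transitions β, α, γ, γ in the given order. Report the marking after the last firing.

step 1: fire β:  (p0=2, p1=1, p2=0, p3=1, p4=4, p5=4, p6=0) → (p0=3, p1=2, p2=0, p3=0, p4=1, p5=4, p6=0)
step 2: fire α:  (p0=3, p1=2, p2=0, p3=0, p4=1, p5=4, p6=0) → (p0=0, p1=4, p2=3, p3=0, p4=1, p5=4, p6=1)
step 3: fire γ:  (p0=0, p1=4, p2=3, p3=0, p4=1, p5=4, p6=1) → (p0=0, p1=7, p2=5, p3=0, p4=1, p5=2, p6=2)
step 4: fire γ:  (p0=0, p1=7, p2=5, p3=0, p4=1, p5=2, p6=2) → (p0=0, p1=10, p2=7, p3=0, p4=1, p5=0, p6=3)

(p0=0, p1=10, p2=7, p3=0, p4=1, p5=0, p6=3)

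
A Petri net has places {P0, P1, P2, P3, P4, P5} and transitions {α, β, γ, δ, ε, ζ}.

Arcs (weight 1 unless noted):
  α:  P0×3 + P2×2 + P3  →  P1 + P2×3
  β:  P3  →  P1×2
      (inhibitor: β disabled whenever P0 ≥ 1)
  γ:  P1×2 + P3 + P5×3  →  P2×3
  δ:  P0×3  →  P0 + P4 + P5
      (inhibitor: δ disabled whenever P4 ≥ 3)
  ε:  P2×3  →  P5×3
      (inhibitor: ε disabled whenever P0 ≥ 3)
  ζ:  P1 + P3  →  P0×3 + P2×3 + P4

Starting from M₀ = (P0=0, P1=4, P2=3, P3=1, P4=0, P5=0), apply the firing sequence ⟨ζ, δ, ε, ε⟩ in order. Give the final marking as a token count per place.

(P0=1, P1=3, P2=0, P3=0, P4=2, P5=7)

step 1: fire ζ:  (P0=0, P1=4, P2=3, P3=1, P4=0, P5=0) → (P0=3, P1=3, P2=6, P3=0, P4=1, P5=0)
step 2: fire δ:  (P0=3, P1=3, P2=6, P3=0, P4=1, P5=0) → (P0=1, P1=3, P2=6, P3=0, P4=2, P5=1)
step 3: fire ε:  (P0=1, P1=3, P2=6, P3=0, P4=2, P5=1) → (P0=1, P1=3, P2=3, P3=0, P4=2, P5=4)
step 4: fire ε:  (P0=1, P1=3, P2=3, P3=0, P4=2, P5=4) → (P0=1, P1=3, P2=0, P3=0, P4=2, P5=7)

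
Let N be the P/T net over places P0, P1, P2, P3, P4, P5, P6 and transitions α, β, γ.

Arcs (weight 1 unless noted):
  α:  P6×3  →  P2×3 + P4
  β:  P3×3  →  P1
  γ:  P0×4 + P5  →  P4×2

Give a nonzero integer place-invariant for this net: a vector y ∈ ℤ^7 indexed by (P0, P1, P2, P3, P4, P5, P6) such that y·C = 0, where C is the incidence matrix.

y = (P0:0, P1:3, P2:0, P3:1, P4:0, P5:0, P6:0)

Incidence matrix C (rows=places, cols=transitions):
        α    β    γ
   P0   0    0   -4
   P1   0    1    0
   P2   3    0    0
   P3   0   -3    0
   P4   1    0    2
   P5   0    0   -1
   P6  -3    0    0

Candidate y = [0, 3, 0, 1, 0, 0, 0]; check y·C column-wise:
  col α: 3·0 + 0·3 + 1·0 + 0·1 + 0·-3 = 0
  col β: 3·1 + 1·-3 = 0
  col γ: 0·-4 + 3·0 + 1·0 + 0·2 + 0·-1 = 0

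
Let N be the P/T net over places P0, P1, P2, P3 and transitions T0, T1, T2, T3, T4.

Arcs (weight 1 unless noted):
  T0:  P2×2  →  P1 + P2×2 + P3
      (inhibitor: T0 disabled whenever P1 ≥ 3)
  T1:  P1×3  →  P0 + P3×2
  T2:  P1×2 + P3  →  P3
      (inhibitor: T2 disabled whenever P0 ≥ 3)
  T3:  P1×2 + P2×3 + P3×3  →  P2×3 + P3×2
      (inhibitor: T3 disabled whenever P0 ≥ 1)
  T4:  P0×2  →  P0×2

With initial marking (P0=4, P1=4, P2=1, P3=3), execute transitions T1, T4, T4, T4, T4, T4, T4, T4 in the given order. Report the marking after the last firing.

(P0=5, P1=1, P2=1, P3=5)

step 1: fire T1:  (P0=4, P1=4, P2=1, P3=3) → (P0=5, P1=1, P2=1, P3=5)
step 2: fire T4:  (P0=5, P1=1, P2=1, P3=5) → (P0=5, P1=1, P2=1, P3=5)
step 3: fire T4:  (P0=5, P1=1, P2=1, P3=5) → (P0=5, P1=1, P2=1, P3=5)
step 4: fire T4:  (P0=5, P1=1, P2=1, P3=5) → (P0=5, P1=1, P2=1, P3=5)
step 5: fire T4:  (P0=5, P1=1, P2=1, P3=5) → (P0=5, P1=1, P2=1, P3=5)
step 6: fire T4:  (P0=5, P1=1, P2=1, P3=5) → (P0=5, P1=1, P2=1, P3=5)
step 7: fire T4:  (P0=5, P1=1, P2=1, P3=5) → (P0=5, P1=1, P2=1, P3=5)
step 8: fire T4:  (P0=5, P1=1, P2=1, P3=5) → (P0=5, P1=1, P2=1, P3=5)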